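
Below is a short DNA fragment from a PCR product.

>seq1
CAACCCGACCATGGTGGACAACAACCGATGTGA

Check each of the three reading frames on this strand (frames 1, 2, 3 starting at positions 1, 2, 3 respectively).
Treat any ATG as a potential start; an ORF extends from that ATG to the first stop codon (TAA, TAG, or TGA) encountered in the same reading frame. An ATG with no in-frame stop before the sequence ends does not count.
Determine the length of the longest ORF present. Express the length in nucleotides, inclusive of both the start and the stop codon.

Frame 1: CAA CCC GAC CAT GGT GGA CAA CAA CCG ATG TGA — ATG at 28, stop TGA at 31 → 6 nt.
Frame 2: AAC CCG ACC ATG GTG GAC AAC AAC CGA TGT — no ATG→stop ORF.
Frame 3: ACC CGA CCA TGG TGG ACA ACA ACC GAT GTG — no ATG→stop ORF.
Longest: frame 1, positions 28–33, 6 nt = 2 codons = 1 aa. → 6 nucleotides.

6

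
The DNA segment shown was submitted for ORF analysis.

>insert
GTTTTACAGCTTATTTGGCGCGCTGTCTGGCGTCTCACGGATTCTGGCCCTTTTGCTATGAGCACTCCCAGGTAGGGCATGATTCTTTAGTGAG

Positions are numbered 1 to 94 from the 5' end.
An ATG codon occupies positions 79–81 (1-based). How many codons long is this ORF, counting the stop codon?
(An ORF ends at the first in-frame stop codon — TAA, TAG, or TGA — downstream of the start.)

Codons from position 79: ATG (79–81), ATT (82–84), CTT (85–87), TAG (88–90).
TAG is the first in-frame stop; that's 4 codons including the stop.

4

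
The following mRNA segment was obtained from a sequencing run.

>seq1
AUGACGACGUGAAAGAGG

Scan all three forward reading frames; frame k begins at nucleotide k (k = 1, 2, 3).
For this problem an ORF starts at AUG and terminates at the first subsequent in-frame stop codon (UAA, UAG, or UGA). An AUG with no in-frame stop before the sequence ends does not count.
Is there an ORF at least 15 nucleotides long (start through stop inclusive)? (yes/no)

Frame 1: AUG ACG ACG UGA AAG AGG — AUG at 1, stop UGA at 10 → 12 nt.
Frame 2: UGA CGA CGU GAA AGA — no AUG→stop ORF.
Frame 3: GAC GAC GUG AAA GAG — no AUG→stop ORF.
Largest ORF found is 12 nucleotides < 15, so no.

no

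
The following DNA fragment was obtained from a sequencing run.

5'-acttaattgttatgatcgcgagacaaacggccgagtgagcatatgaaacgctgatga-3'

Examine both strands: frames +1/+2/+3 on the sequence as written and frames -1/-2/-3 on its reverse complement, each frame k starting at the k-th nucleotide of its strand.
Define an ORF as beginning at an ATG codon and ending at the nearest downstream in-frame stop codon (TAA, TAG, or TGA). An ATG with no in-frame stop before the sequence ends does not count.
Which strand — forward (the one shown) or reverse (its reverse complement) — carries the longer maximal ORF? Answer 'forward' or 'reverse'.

Reverse complement (5'→3'): TCATCAGCGTTTCATATGCTCACTCGGCCGTTTGTCTCGCGATCATAACAATTAAGT
Frame +1: ACT TAA TTG TTA TGA TCG CGA GAC AAA CGG CCG AGT GAG CAT ATG AAA CGC TGA TGA — ATG at 43, stop TGA at 52 → 12 nt.
Frame +2: CTT AAT TGT TAT GAT CGC GAG ACA AAC GGC CGA GTG AGC ATA TGA AAC GCT GAT — no ATG→stop ORF.
Frame +3: TTA ATT GTT ATG ATC GCG AGA CAA ACG GCC GAG TGA GCA TAT GAA ACG CTG ATG — ATG at 12, stop TGA at 36 → 27 nt.
Frame -1: TCA TCA GCG TTT CAT ATG CTC ACT CGG CCG TTT GTC TCG CGA TCA TAA CAA TTA AGT — ATG at 16, stop TAA at 46 → 33 nt.
Frame -2: CAT CAG CGT TTC ATA TGC TCA CTC GGC CGT TTG TCT CGC GAT CAT AAC AAT TAA — no ATG→stop ORF.
Frame -3: ATC AGC GTT TCA TAT GCT CAC TCG GCC GTT TGT CTC GCG ATC ATA ACA ATT AAG — no ATG→stop ORF.
Forward-strand max 27 nt; reverse-strand max 33 nt. The reverse strand has the longer ORF.

reverse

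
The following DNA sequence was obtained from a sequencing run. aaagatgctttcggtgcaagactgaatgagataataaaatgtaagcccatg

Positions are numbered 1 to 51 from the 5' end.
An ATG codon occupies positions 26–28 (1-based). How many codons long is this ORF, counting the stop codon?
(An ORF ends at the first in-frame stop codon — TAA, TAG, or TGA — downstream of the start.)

3

Codons from position 26: ATG (26–28), AGA (29–31), TAA (32–34).
TAA is the first in-frame stop; that's 3 codons including the stop.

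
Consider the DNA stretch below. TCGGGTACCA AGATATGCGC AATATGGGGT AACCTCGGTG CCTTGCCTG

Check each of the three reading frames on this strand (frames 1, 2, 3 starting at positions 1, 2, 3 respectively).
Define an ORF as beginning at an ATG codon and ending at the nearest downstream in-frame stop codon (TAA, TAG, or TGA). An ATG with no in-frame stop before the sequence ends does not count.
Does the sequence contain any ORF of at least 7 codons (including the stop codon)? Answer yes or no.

Frame 1: TCG GGT ACC AAG ATA TGC GCA ATA TGG GGT AAC CTC GGT GCC TTG CCT — no ATG→stop ORF.
Frame 2: CGG GTA CCA AGA TAT GCG CAA TAT GGG GTA ACC TCG GTG CCT TGC CTG — no ATG→stop ORF.
Frame 3: GGG TAC CAA GAT ATG CGC AAT ATG GGG TAA CCT CGG TGC CTT GCC — ATG at 15, stop TAA at 30 → 18 nt; ATG at 24, stop TAA at 30 → 9 nt.
Largest ORF found is 6 codons < 7, so no.

no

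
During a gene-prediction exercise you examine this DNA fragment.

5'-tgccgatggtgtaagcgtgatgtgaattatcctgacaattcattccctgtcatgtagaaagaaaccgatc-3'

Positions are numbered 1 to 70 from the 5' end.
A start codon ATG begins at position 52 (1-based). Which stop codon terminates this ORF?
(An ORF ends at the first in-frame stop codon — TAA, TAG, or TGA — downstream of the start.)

Codons from position 52: ATG (52–54), TAG (55–57).
The first in-frame stop codon is TAG.

TAG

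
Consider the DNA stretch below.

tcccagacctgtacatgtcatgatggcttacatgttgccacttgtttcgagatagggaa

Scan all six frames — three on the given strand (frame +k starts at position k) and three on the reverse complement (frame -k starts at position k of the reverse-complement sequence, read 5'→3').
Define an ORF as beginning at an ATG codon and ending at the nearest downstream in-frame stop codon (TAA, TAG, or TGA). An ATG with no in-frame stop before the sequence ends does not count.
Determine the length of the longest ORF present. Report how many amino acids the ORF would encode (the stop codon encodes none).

11

Reverse complement (5'→3'): TTCCCTATCTCGAAACAAGTGGCAACATGTAAGCCATCATGACATGTACAGGTCTGGGA
Frame +1: TCC CAG ACC TGT ACA TGT CAT GAT GGC TTA CAT GTT GCC ACT TGT TTC GAG ATA GGG — no ATG→stop ORF.
Frame +2: CCC AGA CCT GTA CAT GTC ATG ATG GCT TAC ATG TTG CCA CTT GTT TCG AGA TAG GGA — ATG at 20, stop TAG at 53 → 36 nt; ATG at 23, stop TAG at 53 → 33 nt; ATG at 32, stop TAG at 53 → 24 nt.
Frame +3: CCA GAC CTG TAC ATG TCA TGA TGG CTT ACA TGT TGC CAC TTG TTT CGA GAT AGG GAA — ATG at 15, stop TGA at 21 → 9 nt.
Frame -1: TTC CCT ATC TCG AAA CAA GTG GCA ACA TGT AAG CCA TCA TGA CAT GTA CAG GTC TGG — no ATG→stop ORF.
Frame -2: TCC CTA TCT CGA AAC AAG TGG CAA CAT GTA AGC CAT CAT GAC ATG TAC AGG TCT GGG — no ATG→stop ORF.
Frame -3: CCC TAT CTC GAA ACA AGT GGC AAC ATG TAA GCC ATC ATG ACA TGT ACA GGT CTG GGA — ATG at 27, stop TAA at 30 → 6 nt.
Longest: frame +2, positions 20–55, 36 nt = 12 codons = 11 aa. → 11 amino acids.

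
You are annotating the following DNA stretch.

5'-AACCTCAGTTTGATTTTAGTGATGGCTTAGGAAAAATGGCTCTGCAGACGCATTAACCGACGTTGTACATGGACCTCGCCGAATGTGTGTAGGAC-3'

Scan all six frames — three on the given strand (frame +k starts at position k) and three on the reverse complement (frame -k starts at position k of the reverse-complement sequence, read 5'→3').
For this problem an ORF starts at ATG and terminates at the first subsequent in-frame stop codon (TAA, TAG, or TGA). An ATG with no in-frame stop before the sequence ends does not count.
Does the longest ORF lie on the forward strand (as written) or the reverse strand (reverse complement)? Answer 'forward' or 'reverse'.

Reverse complement (5'→3'): GTCCTACACACATTCGGCGAGGTCCATGTACAACGTCGGTTAATGCGTCTGCAGAGCCATTTTTCCTAAGCCATCACTAAAATCAAACTGAGGTT
Frame +1: AAC CTC AGT TTG ATT TTA GTG ATG GCT TAG GAA AAA TGG CTC TGC AGA CGC ATT AAC CGA CGT TGT ACA TGG ACC TCG CCG AAT GTG TGT AGG — ATG at 22, stop TAG at 28 → 9 nt.
Frame +2: ACC TCA GTT TGA TTT TAG TGA TGG CTT AGG AAA AAT GGC TCT GCA GAC GCA TTA ACC GAC GTT GTA CAT GGA CCT CGC CGA ATG TGT GTA GGA — no ATG→stop ORF.
Frame +3: CCT CAG TTT GAT TTT AGT GAT GGC TTA GGA AAA ATG GCT CTG CAG ACG CAT TAA CCG ACG TTG TAC ATG GAC CTC GCC GAA TGT GTG TAG GAC — ATG at 36, stop TAA at 54 → 21 nt; ATG at 69, stop TAG at 90 → 24 nt.
Frame -1: GTC CTA CAC ACA TTC GGC GAG GTC CAT GTA CAA CGT CGG TTA ATG CGT CTG CAG AGC CAT TTT TCC TAA GCC ATC ACT AAA ATC AAA CTG AGG — ATG at 43, stop TAA at 67 → 27 nt.
Frame -2: TCC TAC ACA CAT TCG GCG AGG TCC ATG TAC AAC GTC GGT TAA TGC GTC TGC AGA GCC ATT TTT CCT AAG CCA TCA CTA AAA TCA AAC TGA GGT — ATG at 26, stop TAA at 41 → 18 nt.
Frame -3: CCT ACA CAC ATT CGG CGA GGT CCA TGT ACA ACG TCG GTT AAT GCG TCT GCA GAG CCA TTT TTC CTA AGC CAT CAC TAA AAT CAA ACT GAG GTT — no ATG→stop ORF.
Forward-strand max 24 nt; reverse-strand max 27 nt. The reverse strand has the longer ORF.

reverse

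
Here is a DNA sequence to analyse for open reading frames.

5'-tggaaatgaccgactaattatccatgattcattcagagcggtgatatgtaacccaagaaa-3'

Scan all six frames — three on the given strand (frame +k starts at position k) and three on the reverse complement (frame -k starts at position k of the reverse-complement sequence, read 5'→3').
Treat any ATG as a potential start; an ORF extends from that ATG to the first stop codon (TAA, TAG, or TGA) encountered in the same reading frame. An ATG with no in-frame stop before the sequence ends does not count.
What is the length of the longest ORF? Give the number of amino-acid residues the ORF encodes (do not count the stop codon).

Reverse complement (5'→3'): TTTCTTGGGTTACATATCACCGCTCTGAATGAATCATGGATAATTAGTCGGTCATTTCCA
Frame +1: TGG AAA TGA CCG ACT AAT TAT CCA TGA TTC ATT CAG AGC GGT GAT ATG TAA CCC AAG AAA — ATG at 46, stop TAA at 49 → 6 nt.
Frame +2: GGA AAT GAC CGA CTA ATT ATC CAT GAT TCA TTC AGA GCG GTG ATA TGT AAC CCA AGA — no ATG→stop ORF.
Frame +3: GAA ATG ACC GAC TAA TTA TCC ATG ATT CAT TCA GAG CGG TGA TAT GTA ACC CAA GAA — ATG at 6, stop TAA at 15 → 12 nt; ATG at 24, stop TGA at 42 → 21 nt.
Frame -1: TTT CTT GGG TTA CAT ATC ACC GCT CTG AAT GAA TCA TGG ATA ATT AGT CGG TCA TTT CCA — no ATG→stop ORF.
Frame -2: TTC TTG GGT TAC ATA TCA CCG CTC TGA ATG AAT CAT GGA TAA TTA GTC GGT CAT TTC — ATG at 29, stop TAA at 41 → 15 nt.
Frame -3: TCT TGG GTT ACA TAT CAC CGC TCT GAA TGA ATC ATG GAT AAT TAG TCG GTC ATT TCC — ATG at 36, stop TAG at 45 → 12 nt.
Longest: frame +3, positions 24–44, 21 nt = 7 codons = 6 aa. → 6 amino acids.

6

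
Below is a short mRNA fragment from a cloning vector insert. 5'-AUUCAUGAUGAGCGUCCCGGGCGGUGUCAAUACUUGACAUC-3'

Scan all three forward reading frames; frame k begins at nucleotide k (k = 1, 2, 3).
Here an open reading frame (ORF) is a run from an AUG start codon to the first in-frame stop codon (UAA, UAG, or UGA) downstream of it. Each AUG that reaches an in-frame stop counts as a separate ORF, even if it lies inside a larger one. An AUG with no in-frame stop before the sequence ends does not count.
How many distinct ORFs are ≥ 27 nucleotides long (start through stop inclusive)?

2

Frame 1: AUU CAU GAU GAG CGU CCC GGG CGG UGU CAA UAC UUG ACA — no AUG→stop ORF.
Frame 2: UUC AUG AUG AGC GUC CCG GGC GGU GUC AAU ACU UGA CAU — AUG at 5, stop UGA at 35 → 33 nt; AUG at 8, stop UGA at 35 → 30 nt.
Frame 3: UCA UGA UGA GCG UCC CGG GCG GUG UCA AUA CUU GAC AUC — no AUG→stop ORF.
ORFs ≥ 27 nucleotides: frame 2 5–37 (33 nucleotides), frame 2 8–37 (30 nucleotides). Count = 2.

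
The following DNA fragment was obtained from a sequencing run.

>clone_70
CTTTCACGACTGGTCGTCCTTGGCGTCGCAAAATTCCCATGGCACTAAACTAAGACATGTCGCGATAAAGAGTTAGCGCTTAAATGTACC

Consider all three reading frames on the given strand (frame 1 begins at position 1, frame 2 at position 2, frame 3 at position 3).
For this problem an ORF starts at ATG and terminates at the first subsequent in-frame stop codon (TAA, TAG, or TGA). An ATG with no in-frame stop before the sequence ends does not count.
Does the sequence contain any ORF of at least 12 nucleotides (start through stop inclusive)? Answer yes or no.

yes

Frame 1: CTT TCA CGA CTG GTC GTC CTT GGC GTC GCA AAA TTC CCA TGG CAC TAA ACT AAG ACA TGT CGC GAT AAA GAG TTA GCG CTT AAA TGT ACC — no ATG→stop ORF.
Frame 2: TTT CAC GAC TGG TCG TCC TTG GCG TCG CAA AAT TCC CAT GGC ACT AAA CTA AGA CAT GTC GCG ATA AAG AGT TAG CGC TTA AAT GTA — no ATG→stop ORF.
Frame 3: TTC ACG ACT GGT CGT CCT TGG CGT CGC AAA ATT CCC ATG GCA CTA AAC TAA GAC ATG TCG CGA TAA AGA GTT AGC GCT TAA ATG TAC — ATG at 39, stop TAA at 51 → 15 nt; ATG at 57, stop TAA at 66 → 12 nt.
Frame 3 has an ORF of 15 nucleotides (positions 39–53) ≥ 12, so yes.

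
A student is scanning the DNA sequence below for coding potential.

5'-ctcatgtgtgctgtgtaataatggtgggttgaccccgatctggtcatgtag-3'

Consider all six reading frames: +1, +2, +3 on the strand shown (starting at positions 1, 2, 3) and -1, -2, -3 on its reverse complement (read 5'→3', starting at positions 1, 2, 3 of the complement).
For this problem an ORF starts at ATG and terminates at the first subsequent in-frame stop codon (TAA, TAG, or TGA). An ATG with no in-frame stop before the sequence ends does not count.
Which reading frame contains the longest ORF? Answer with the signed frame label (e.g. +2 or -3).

Reverse complement (5'→3'): CTACATGACCAGATCGGGGTCAACCCACCATTATTACACAGCACACATGAG
Frame +1: CTC ATG TGT GCT GTG TAA TAA TGG TGG GTT GAC CCC GAT CTG GTC ATG TAG — ATG at 4, stop TAA at 16 → 15 nt; ATG at 46, stop TAG at 49 → 6 nt.
Frame +2: TCA TGT GTG CTG TGT AAT AAT GGT GGG TTG ACC CCG ATC TGG TCA TGT — no ATG→stop ORF.
Frame +3: CAT GTG TGC TGT GTA ATA ATG GTG GGT TGA CCC CGA TCT GGT CAT GTA — ATG at 21, stop TGA at 30 → 12 nt.
Frame -1: CTA CAT GAC CAG ATC GGG GTC AAC CCA CCA TTA TTA CAC AGC ACA CAT GAG — no ATG→stop ORF.
Frame -2: TAC ATG ACC AGA TCG GGG TCA ACC CAC CAT TAT TAC ACA GCA CAC ATG — no ATG→stop ORF.
Frame -3: ACA TGA CCA GAT CGG GGT CAA CCC ACC ATT ATT ACA CAG CAC ACA TGA — no ATG→stop ORF.
Longest ORF is 15 nt in frame +1 (positions 4–18).

+1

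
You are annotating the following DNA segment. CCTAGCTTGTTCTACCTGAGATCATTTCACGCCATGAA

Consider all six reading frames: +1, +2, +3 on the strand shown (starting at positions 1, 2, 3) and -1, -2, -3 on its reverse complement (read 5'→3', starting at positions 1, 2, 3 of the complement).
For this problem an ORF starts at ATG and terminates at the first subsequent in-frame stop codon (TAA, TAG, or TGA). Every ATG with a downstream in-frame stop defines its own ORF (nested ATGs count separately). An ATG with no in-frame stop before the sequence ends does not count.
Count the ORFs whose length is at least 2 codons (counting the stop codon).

Reverse complement (5'→3'): TTCATGGCGTGAAATGATCTCAGGTAGAACAAGCTAGG
Frame +1: CCT AGC TTG TTC TAC CTG AGA TCA TTT CAC GCC ATG — no ATG→stop ORF.
Frame +2: CTA GCT TGT TCT ACC TGA GAT CAT TTC ACG CCA TGA — no ATG→stop ORF.
Frame +3: TAG CTT GTT CTA CCT GAG ATC ATT TCA CGC CAT GAA — no ATG→stop ORF.
Frame -1: TTC ATG GCG TGA AAT GAT CTC AGG TAG AAC AAG CTA — ATG at 4, stop TGA at 10 → 9 nt.
Frame -2: TCA TGG CGT GAA ATG ATC TCA GGT AGA ACA AGC TAG — ATG at 14, stop TAG at 35 → 24 nt.
Frame -3: CAT GGC GTG AAA TGA TCT CAG GTA GAA CAA GCT AGG — no ATG→stop ORF.
ORFs ≥ 2 codons: frame -1 4–12 (3 codons), frame -2 14–37 (8 codons). Count = 2.

2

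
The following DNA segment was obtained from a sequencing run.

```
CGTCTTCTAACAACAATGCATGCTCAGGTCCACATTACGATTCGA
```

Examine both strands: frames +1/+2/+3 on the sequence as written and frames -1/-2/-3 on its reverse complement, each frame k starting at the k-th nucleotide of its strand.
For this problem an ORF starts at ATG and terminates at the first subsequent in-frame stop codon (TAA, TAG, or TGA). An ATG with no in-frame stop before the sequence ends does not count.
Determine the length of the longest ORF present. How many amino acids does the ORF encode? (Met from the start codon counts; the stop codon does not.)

Reverse complement (5'→3'): TCGAATCGTAATGTGGACCTGAGCATGCATTGTTGTTAGAAGACG
Frame +1: CGT CTT CTA ACA ACA ATG CAT GCT CAG GTC CAC ATT ACG ATT CGA — no ATG→stop ORF.
Frame +2: GTC TTC TAA CAA CAA TGC ATG CTC AGG TCC ACA TTA CGA TTC — no ATG→stop ORF.
Frame +3: TCT TCT AAC AAC AAT GCA TGC TCA GGT CCA CAT TAC GAT TCG — no ATG→stop ORF.
Frame -1: TCG AAT CGT AAT GTG GAC CTG AGC ATG CAT TGT TGT TAG AAG ACG — ATG at 25, stop TAG at 37 → 15 nt.
Frame -2: CGA ATC GTA ATG TGG ACC TGA GCA TGC ATT GTT GTT AGA AGA — ATG at 11, stop TGA at 20 → 12 nt.
Frame -3: GAA TCG TAA TGT GGA CCT GAG CAT GCA TTG TTG TTA GAA GAC — no ATG→stop ORF.
Longest: frame -1, positions 25–39, 15 nt = 5 codons = 4 aa. → 4 amino acids.

4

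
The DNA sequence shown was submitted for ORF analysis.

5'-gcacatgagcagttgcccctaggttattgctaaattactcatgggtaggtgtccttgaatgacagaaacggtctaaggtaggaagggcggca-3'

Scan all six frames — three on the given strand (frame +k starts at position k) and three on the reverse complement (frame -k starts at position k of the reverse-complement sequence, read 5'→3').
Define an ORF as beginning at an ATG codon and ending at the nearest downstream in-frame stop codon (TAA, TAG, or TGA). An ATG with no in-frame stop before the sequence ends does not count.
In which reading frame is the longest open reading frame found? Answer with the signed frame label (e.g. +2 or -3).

Reverse complement (5'→3'): TGCCGCCCTTCCTACCTTAGACCGTTTCTGTCATTCAAGGACACCTACCCATGAGTAATTTAGCAATAACCTAGGGGCAACTGCTCATGTGC
Frame +1: GCA CAT GAG CAG TTG CCC CTA GGT TAT TGC TAA ATT ACT CAT GGG TAG GTG TCC TTG AAT GAC AGA AAC GGT CTA AGG TAG GAA GGG CGG — no ATG→stop ORF.
Frame +2: CAC ATG AGC AGT TGC CCC TAG GTT ATT GCT AAA TTA CTC ATG GGT AGG TGT CCT TGA ATG ACA GAA ACG GTC TAA GGT AGG AAG GGC GGC — ATG at 5, stop TAG at 20 → 18 nt; ATG at 41, stop TGA at 56 → 18 nt; ATG at 59, stop TAA at 74 → 18 nt.
Frame +3: ACA TGA GCA GTT GCC CCT AGG TTA TTG CTA AAT TAC TCA TGG GTA GGT GTC CTT GAA TGA CAG AAA CGG TCT AAG GTA GGA AGG GCG GCA — no ATG→stop ORF.
Frame -1: TGC CGC CCT TCC TAC CTT AGA CCG TTT CTG TCA TTC AAG GAC ACC TAC CCA TGA GTA ATT TAG CAA TAA CCT AGG GGC AAC TGC TCA TGT — no ATG→stop ORF.
Frame -2: GCC GCC CTT CCT ACC TTA GAC CGT TTC TGT CAT TCA AGG ACA CCT ACC CAT GAG TAA TTT AGC AAT AAC CTA GGG GCA ACT GCT CAT GTG — no ATG→stop ORF.
Frame -3: CCG CCC TTC CTA CCT TAG ACC GTT TCT GTC ATT CAA GGA CAC CTA CCC ATG AGT AAT TTA GCA ATA ACC TAG GGG CAA CTG CTC ATG TGC — ATG at 51, stop TAG at 72 → 24 nt.
Longest ORF is 24 nt in frame -3 (positions 51–74).

-3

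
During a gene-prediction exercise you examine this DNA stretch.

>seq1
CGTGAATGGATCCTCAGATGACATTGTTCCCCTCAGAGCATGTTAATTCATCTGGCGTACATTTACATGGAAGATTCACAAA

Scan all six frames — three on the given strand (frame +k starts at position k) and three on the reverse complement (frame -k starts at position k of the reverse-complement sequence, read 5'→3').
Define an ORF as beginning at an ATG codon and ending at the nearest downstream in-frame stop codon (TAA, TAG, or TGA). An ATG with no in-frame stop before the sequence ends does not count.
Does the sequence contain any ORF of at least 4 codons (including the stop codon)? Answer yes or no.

yes

Reverse complement (5'→3'): TTTGTGAATCTTCCATGTAAATGTACGCCAGATGAATTAACATGCTCTGAGGGGAACAATGTCATCTGAGGATCCATTCACG
Frame +1: CGT GAA TGG ATC CTC AGA TGA CAT TGT TCC CCT CAG AGC ATG TTA ATT CAT CTG GCG TAC ATT TAC ATG GAA GAT TCA CAA — no ATG→stop ORF.
Frame +2: GTG AAT GGA TCC TCA GAT GAC ATT GTT CCC CTC AGA GCA TGT TAA TTC ATC TGG CGT ACA TTT ACA TGG AAG ATT CAC AAA — no ATG→stop ORF.
Frame +3: TGA ATG GAT CCT CAG ATG ACA TTG TTC CCC TCA GAG CAT GTT AAT TCA TCT GGC GTA CAT TTA CAT GGA AGA TTC ACA — no ATG→stop ORF.
Frame -1: TTT GTG AAT CTT CCA TGT AAA TGT ACG CCA GAT GAA TTA ACA TGC TCT GAG GGG AAC AAT GTC ATC TGA GGA TCC ATT CAC — no ATG→stop ORF.
Frame -2: TTG TGA ATC TTC CAT GTA AAT GTA CGC CAG ATG AAT TAA CAT GCT CTG AGG GGA ACA ATG TCA TCT GAG GAT CCA TTC ACG — ATG at 32, stop TAA at 38 → 9 nt.
Frame -3: TGT GAA TCT TCC ATG TAA ATG TAC GCC AGA TGA ATT AAC ATG CTC TGA GGG GAA CAA TGT CAT CTG AGG ATC CAT TCA — ATG at 15, stop TAA at 18 → 6 nt; ATG at 21, stop TGA at 33 → 15 nt; ATG at 42, stop TGA at 48 → 9 nt.
Frame -3 has an ORF of 5 codons (positions 21–35) ≥ 4, so yes.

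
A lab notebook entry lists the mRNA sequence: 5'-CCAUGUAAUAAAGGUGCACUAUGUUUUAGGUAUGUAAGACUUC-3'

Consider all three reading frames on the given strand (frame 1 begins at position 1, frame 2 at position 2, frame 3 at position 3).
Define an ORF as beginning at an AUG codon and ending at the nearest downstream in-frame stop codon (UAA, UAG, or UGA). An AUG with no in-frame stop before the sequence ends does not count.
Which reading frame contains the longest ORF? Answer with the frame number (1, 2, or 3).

Frame 1: CCA UGU AAU AAA GGU GCA CUA UGU UUU AGG UAU GUA AGA CUU — no AUG→stop ORF.
Frame 2: CAU GUA AUA AAG GUG CAC UAU GUU UUA GGU AUG UAA GAC UUC — AUG at 32, stop UAA at 35 → 6 nt.
Frame 3: AUG UAA UAA AGG UGC ACU AUG UUU UAG GUA UGU AAG ACU — AUG at 3, stop UAA at 6 → 6 nt; AUG at 21, stop UAG at 27 → 9 nt.
Longest ORF is 9 nt in frame 3 (positions 21–29).

3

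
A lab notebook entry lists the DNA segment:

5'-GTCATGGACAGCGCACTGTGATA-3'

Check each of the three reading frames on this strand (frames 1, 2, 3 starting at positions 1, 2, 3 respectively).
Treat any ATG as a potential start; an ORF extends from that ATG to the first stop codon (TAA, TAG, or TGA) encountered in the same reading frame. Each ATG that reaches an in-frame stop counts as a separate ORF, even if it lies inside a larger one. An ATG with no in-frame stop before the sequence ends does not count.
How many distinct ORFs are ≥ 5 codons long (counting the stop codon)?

1

Frame 1: GTC ATG GAC AGC GCA CTG TGA — ATG at 4, stop TGA at 19 → 18 nt.
Frame 2: TCA TGG ACA GCG CAC TGT GAT — no ATG→stop ORF.
Frame 3: CAT GGA CAG CGC ACT GTG ATA — no ATG→stop ORF.
ORFs ≥ 5 codons: frame 1 4–21 (6 codons). Count = 1.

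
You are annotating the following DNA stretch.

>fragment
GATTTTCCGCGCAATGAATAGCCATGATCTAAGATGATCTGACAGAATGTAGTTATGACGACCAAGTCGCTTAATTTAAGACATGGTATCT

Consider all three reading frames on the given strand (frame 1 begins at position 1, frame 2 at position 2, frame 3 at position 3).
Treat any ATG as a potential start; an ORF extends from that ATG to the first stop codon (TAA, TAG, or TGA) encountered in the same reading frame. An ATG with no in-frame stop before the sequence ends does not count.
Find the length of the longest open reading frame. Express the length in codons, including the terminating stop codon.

Frame 1: GAT TTT CCG CGC AAT GAA TAG CCA TGA TCT AAG ATG ATC TGA CAG AAT GTA GTT ATG ACG ACC AAG TCG CTT AAT TTA AGA CAT GGT ATC — ATG at 34, stop TGA at 40 → 9 nt.
Frame 2: ATT TTC CGC GCA ATG AAT AGC CAT GAT CTA AGA TGA TCT GAC AGA ATG TAG TTA TGA CGA CCA AGT CGC TTA ATT TAA GAC ATG GTA TCT — ATG at 14, stop TGA at 35 → 24 nt; ATG at 47, stop TAG at 50 → 6 nt.
Frame 3: TTT TCC GCG CAA TGA ATA GCC ATG ATC TAA GAT GAT CTG ACA GAA TGT AGT TAT GAC GAC CAA GTC GCT TAA TTT AAG ACA TGG TAT — ATG at 24, stop TAA at 30 → 9 nt.
Longest: frame 2, positions 14–37, 24 nt = 8 codons = 7 aa. → 8 codons.

8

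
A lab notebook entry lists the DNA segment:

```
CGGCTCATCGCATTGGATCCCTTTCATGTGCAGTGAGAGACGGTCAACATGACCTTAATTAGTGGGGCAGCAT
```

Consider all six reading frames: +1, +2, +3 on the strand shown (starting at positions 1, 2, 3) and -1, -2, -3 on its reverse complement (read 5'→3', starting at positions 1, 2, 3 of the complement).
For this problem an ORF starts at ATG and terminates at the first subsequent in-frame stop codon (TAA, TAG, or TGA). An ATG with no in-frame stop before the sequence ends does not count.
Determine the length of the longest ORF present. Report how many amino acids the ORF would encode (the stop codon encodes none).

Reverse complement (5'→3'): ATGCTGCCCCACTAATTAAGGTCATGTTGACCGTCTCTCACTGCACATGAAAGGGATCCAATGCGATGAGCCG
Frame +1: CGG CTC ATC GCA TTG GAT CCC TTT CAT GTG CAG TGA GAG ACG GTC AAC ATG ACC TTA ATT AGT GGG GCA GCA — no ATG→stop ORF.
Frame +2: GGC TCA TCG CAT TGG ATC CCT TTC ATG TGC AGT GAG AGA CGG TCA ACA TGA CCT TAA TTA GTG GGG CAG CAT — ATG at 26, stop TGA at 50 → 27 nt.
Frame +3: GCT CAT CGC ATT GGA TCC CTT TCA TGT GCA GTG AGA GAC GGT CAA CAT GAC CTT AAT TAG TGG GGC AGC — no ATG→stop ORF.
Frame -1: ATG CTG CCC CAC TAA TTA AGG TCA TGT TGA CCG TCT CTC ACT GCA CAT GAA AGG GAT CCA ATG CGA TGA GCC — ATG at 1, stop TAA at 13 → 15 nt; ATG at 61, stop TGA at 67 → 9 nt.
Frame -2: TGC TGC CCC ACT AAT TAA GGT CAT GTT GAC CGT CTC TCA CTG CAC ATG AAA GGG ATC CAA TGC GAT GAG CCG — no ATG→stop ORF.
Frame -3: GCT GCC CCA CTA ATT AAG GTC ATG TTG ACC GTC TCT CAC TGC ACA TGA AAG GGA TCC AAT GCG ATG AGC — ATG at 24, stop TGA at 48 → 27 nt.
Longest: frame +2, positions 26–52, 27 nt = 9 codons = 8 aa. → 8 amino acids.

8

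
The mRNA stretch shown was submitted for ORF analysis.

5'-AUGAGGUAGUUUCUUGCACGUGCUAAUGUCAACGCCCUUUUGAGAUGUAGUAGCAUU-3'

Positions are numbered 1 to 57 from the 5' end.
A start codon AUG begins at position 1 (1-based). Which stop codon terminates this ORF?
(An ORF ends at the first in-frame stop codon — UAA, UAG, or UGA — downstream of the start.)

UAG

Codons from position 1: AUG (1–3), AGG (4–6), UAG (7–9).
The first in-frame stop codon is UAG.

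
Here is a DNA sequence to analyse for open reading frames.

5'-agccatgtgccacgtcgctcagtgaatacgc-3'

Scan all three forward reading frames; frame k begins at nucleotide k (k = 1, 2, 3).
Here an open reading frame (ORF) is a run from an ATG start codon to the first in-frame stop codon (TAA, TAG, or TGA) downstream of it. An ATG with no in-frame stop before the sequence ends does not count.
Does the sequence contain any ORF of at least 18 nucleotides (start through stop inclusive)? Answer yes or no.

Frame 1: AGC CAT GTG CCA CGT CGC TCA GTG AAT ACG — no ATG→stop ORF.
Frame 2: GCC ATG TGC CAC GTC GCT CAG TGA ATA CGC — ATG at 5, stop TGA at 23 → 21 nt.
Frame 3: CCA TGT GCC ACG TCG CTC AGT GAA TAC — no ATG→stop ORF.
Frame 2 has an ORF of 21 nucleotides (positions 5–25) ≥ 18, so yes.

yes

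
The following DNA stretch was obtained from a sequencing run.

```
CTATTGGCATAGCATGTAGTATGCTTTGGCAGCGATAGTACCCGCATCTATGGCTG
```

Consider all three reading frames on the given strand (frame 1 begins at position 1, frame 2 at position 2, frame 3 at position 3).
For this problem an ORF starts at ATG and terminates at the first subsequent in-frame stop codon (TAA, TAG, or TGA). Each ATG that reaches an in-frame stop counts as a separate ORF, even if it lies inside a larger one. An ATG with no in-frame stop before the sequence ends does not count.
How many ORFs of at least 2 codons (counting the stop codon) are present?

2

Frame 1: CTA TTG GCA TAG CAT GTA GTA TGC TTT GGC AGC GAT AGT ACC CGC ATC TAT GGC — no ATG→stop ORF.
Frame 2: TAT TGG CAT AGC ATG TAG TAT GCT TTG GCA GCG ATA GTA CCC GCA TCT ATG GCT — ATG at 14, stop TAG at 17 → 6 nt.
Frame 3: ATT GGC ATA GCA TGT AGT ATG CTT TGG CAG CGA TAG TAC CCG CAT CTA TGG CTG — ATG at 21, stop TAG at 36 → 18 nt.
ORFs ≥ 2 codons: frame 2 14–19 (2 codons), frame 3 21–38 (6 codons). Count = 2.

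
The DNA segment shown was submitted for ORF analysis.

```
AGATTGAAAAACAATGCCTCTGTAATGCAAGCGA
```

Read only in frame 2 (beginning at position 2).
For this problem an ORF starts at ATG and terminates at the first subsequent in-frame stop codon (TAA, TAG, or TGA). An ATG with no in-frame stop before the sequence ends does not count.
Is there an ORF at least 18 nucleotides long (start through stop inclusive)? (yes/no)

no

Frame 2: GAT TGA AAA ACA ATG CCT CTG TAA TGC AAG CGA — ATG at 14, stop TAA at 23 → 12 nt.
Largest ORF found is 12 nucleotides < 18, so no.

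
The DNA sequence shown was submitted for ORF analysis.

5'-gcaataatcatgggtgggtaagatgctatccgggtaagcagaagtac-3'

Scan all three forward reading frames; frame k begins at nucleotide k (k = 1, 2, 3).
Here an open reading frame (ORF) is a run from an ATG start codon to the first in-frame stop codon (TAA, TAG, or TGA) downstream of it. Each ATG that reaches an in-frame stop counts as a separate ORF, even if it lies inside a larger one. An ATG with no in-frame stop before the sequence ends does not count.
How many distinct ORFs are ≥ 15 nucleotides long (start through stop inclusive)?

1

Frame 1: GCA ATA ATC ATG GGT GGG TAA GAT GCT ATC CGG GTA AGC AGA AGT — ATG at 10, stop TAA at 19 → 12 nt.
Frame 2: CAA TAA TCA TGG GTG GGT AAG ATG CTA TCC GGG TAA GCA GAA GTA — ATG at 23, stop TAA at 35 → 15 nt.
Frame 3: AAT AAT CAT GGG TGG GTA AGA TGC TAT CCG GGT AAG CAG AAG TAC — no ATG→stop ORF.
ORFs ≥ 15 nucleotides: frame 2 23–37 (15 nucleotides). Count = 1.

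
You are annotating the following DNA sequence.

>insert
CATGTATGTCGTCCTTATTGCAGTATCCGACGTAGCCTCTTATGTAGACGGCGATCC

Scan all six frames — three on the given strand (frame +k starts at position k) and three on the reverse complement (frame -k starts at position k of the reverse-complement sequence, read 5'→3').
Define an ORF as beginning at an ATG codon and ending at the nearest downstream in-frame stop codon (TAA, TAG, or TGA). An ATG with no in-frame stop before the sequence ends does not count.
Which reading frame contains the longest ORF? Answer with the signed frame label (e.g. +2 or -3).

+3

Reverse complement (5'→3'): GGATCGCCGTCTACATAAGAGGCTACGTCGGATACTGCAATAAGGACGACATACATG
Frame +1: CAT GTA TGT CGT CCT TAT TGC AGT ATC CGA CGT AGC CTC TTA TGT AGA CGG CGA TCC — no ATG→stop ORF.
Frame +2: ATG TAT GTC GTC CTT ATT GCA GTA TCC GAC GTA GCC TCT TAT GTA GAC GGC GAT — no ATG→stop ORF.
Frame +3: TGT ATG TCG TCC TTA TTG CAG TAT CCG ACG TAG CCT CTT ATG TAG ACG GCG ATC — ATG at 6, stop TAG at 33 → 30 nt; ATG at 42, stop TAG at 45 → 6 nt.
Frame -1: GGA TCG CCG TCT ACA TAA GAG GCT ACG TCG GAT ACT GCA ATA AGG ACG ACA TAC ATG — no ATG→stop ORF.
Frame -2: GAT CGC CGT CTA CAT AAG AGG CTA CGT CGG ATA CTG CAA TAA GGA CGA CAT ACA — no ATG→stop ORF.
Frame -3: ATC GCC GTC TAC ATA AGA GGC TAC GTC GGA TAC TGC AAT AAG GAC GAC ATA CAT — no ATG→stop ORF.
Longest ORF is 30 nt in frame +3 (positions 6–35).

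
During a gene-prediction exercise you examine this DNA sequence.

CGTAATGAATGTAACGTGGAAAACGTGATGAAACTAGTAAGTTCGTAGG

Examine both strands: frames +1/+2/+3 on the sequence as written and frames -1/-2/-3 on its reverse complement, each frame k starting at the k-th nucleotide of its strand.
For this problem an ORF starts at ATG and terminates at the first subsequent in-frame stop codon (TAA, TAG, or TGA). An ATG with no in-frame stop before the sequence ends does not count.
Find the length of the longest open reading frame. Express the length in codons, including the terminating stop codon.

8

Reverse complement (5'→3'): CCTACGAACTTACTAGTTTCATCACGTTTTCCACGTTACATTCATTACG
Frame +1: CGT AAT GAA TGT AAC GTG GAA AAC GTG ATG AAA CTA GTA AGT TCG TAG — ATG at 28, stop TAG at 46 → 21 nt.
Frame +2: GTA ATG AAT GTA ACG TGG AAA ACG TGA TGA AAC TAG TAA GTT CGT AGG — ATG at 5, stop TGA at 26 → 24 nt.
Frame +3: TAA TGA ATG TAA CGT GGA AAA CGT GAT GAA ACT AGT AAG TTC GTA — ATG at 9, stop TAA at 12 → 6 nt.
Frame -1: CCT ACG AAC TTA CTA GTT TCA TCA CGT TTT CCA CGT TAC ATT CAT TAC — no ATG→stop ORF.
Frame -2: CTA CGA ACT TAC TAG TTT CAT CAC GTT TTC CAC GTT ACA TTC ATT ACG — no ATG→stop ORF.
Frame -3: TAC GAA CTT ACT AGT TTC ATC ACG TTT TCC ACG TTA CAT TCA TTA — no ATG→stop ORF.
Longest: frame +2, positions 5–28, 24 nt = 8 codons = 7 aa. → 8 codons.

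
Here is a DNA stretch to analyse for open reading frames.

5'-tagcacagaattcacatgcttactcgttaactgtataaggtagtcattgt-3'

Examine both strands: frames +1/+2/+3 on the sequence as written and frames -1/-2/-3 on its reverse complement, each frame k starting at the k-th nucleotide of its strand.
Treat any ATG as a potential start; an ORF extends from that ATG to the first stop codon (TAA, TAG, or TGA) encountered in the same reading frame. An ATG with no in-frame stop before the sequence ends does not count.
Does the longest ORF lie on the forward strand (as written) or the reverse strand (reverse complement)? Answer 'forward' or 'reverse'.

reverse

Reverse complement (5'→3'): ACAATGACTACCTTATACAGTTAACGAGTAAGCATGTGAATTCTGTGCTA
Frame +1: TAG CAC AGA ATT CAC ATG CTT ACT CGT TAA CTG TAT AAG GTA GTC ATT — ATG at 16, stop TAA at 28 → 15 nt.
Frame +2: AGC ACA GAA TTC ACA TGC TTA CTC GTT AAC TGT ATA AGG TAG TCA TTG — no ATG→stop ORF.
Frame +3: GCA CAG AAT TCA CAT GCT TAC TCG TTA ACT GTA TAA GGT AGT CAT TGT — no ATG→stop ORF.
Frame -1: ACA ATG ACT ACC TTA TAC AGT TAA CGA GTA AGC ATG TGA ATT CTG TGC — ATG at 4, stop TAA at 22 → 21 nt; ATG at 34, stop TGA at 37 → 6 nt.
Frame -2: CAA TGA CTA CCT TAT ACA GTT AAC GAG TAA GCA TGT GAA TTC TGT GCT — no ATG→stop ORF.
Frame -3: AAT GAC TAC CTT ATA CAG TTA ACG AGT AAG CAT GTG AAT TCT GTG CTA — no ATG→stop ORF.
Forward-strand max 15 nt; reverse-strand max 21 nt. The reverse strand has the longer ORF.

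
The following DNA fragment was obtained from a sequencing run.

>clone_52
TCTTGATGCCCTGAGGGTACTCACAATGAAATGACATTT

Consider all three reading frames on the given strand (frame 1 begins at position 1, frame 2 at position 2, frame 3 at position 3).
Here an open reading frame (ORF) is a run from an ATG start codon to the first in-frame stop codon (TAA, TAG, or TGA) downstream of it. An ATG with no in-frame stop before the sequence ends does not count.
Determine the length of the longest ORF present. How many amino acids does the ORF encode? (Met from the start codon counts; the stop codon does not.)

2

Frame 1: TCT TGA TGC CCT GAG GGT ACT CAC AAT GAA ATG ACA TTT — no ATG→stop ORF.
Frame 2: CTT GAT GCC CTG AGG GTA CTC ACA ATG AAA TGA CAT — ATG at 26, stop TGA at 32 → 9 nt.
Frame 3: TTG ATG CCC TGA GGG TAC TCA CAA TGA AAT GAC ATT — ATG at 6, stop TGA at 12 → 9 nt.
Longest: frame 2, positions 26–34, 9 nt = 3 codons = 2 aa. → 2 amino acids.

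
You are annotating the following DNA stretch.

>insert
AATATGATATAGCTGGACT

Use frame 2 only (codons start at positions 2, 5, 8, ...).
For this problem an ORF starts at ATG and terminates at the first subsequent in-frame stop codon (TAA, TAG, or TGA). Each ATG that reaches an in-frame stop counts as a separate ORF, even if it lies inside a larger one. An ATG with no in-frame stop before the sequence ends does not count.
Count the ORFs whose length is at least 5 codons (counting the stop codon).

Frame 2: ATA TGA TAT AGC TGG ACT — no ATG→stop ORF.
No ORF reaches 5 codons. Count = 0.

0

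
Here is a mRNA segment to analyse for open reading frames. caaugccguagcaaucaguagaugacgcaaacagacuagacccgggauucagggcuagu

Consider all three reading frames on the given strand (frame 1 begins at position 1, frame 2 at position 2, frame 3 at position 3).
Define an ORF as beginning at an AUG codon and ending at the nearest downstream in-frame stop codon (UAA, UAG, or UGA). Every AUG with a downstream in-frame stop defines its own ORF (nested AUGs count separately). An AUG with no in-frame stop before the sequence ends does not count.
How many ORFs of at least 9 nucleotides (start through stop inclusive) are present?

Frame 1: CAA UGC CGU AGC AAU CAG UAG AUG ACG CAA ACA GAC UAG ACC CGG GAU UCA GGG CUA — AUG at 22, stop UAG at 37 → 18 nt.
Frame 2: AAU GCC GUA GCA AUC AGU AGA UGA CGC AAA CAG ACU AGA CCC GGG AUU CAG GGC UAG — no AUG→stop ORF.
Frame 3: AUG CCG UAG CAA UCA GUA GAU GAC GCA AAC AGA CUA GAC CCG GGA UUC AGG GCU AGU — AUG at 3, stop UAG at 9 → 9 nt.
ORFs ≥ 9 nucleotides: frame 1 22–39 (18 nucleotides), frame 3 3–11 (9 nucleotides). Count = 2.

2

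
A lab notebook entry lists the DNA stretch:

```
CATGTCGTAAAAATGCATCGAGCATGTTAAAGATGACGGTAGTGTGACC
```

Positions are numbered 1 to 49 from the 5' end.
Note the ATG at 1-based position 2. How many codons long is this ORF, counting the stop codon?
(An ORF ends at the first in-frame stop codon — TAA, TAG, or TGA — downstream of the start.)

3

Codons from position 2: ATG (2–4), TCG (5–7), TAA (8–10).
TAA is the first in-frame stop; that's 3 codons including the stop.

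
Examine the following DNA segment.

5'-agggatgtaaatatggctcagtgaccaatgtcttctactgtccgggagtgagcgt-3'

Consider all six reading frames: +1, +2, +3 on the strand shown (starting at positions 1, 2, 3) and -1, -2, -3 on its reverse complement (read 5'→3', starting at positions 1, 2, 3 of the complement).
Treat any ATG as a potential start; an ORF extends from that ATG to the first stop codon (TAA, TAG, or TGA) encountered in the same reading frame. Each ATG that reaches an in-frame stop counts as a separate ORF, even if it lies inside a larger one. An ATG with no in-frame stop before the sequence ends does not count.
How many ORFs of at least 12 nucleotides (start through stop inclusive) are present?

2

Reverse complement (5'→3'): ACGCTCACTCCCGGACAGTAGAAGACATTGGTCACTGAGCCATATTTACATCCCT
Frame +1: AGG GAT GTA AAT ATG GCT CAG TGA CCA ATG TCT TCT ACT GTC CGG GAG TGA GCG — ATG at 13, stop TGA at 22 → 12 nt; ATG at 28, stop TGA at 49 → 24 nt.
Frame +2: GGG ATG TAA ATA TGG CTC AGT GAC CAA TGT CTT CTA CTG TCC GGG AGT GAG CGT — ATG at 5, stop TAA at 8 → 6 nt.
Frame +3: GGA TGT AAA TAT GGC TCA GTG ACC AAT GTC TTC TAC TGT CCG GGA GTG AGC — no ATG→stop ORF.
Frame -1: ACG CTC ACT CCC GGA CAG TAG AAG ACA TTG GTC ACT GAG CCA TAT TTA CAT CCC — no ATG→stop ORF.
Frame -2: CGC TCA CTC CCG GAC AGT AGA AGA CAT TGG TCA CTG AGC CAT ATT TAC ATC CCT — no ATG→stop ORF.
Frame -3: GCT CAC TCC CGG ACA GTA GAA GAC ATT GGT CAC TGA GCC ATA TTT ACA TCC — no ATG→stop ORF.
ORFs ≥ 12 nucleotides: frame +1 13–24 (12 nucleotides), frame +1 28–51 (24 nucleotides). Count = 2.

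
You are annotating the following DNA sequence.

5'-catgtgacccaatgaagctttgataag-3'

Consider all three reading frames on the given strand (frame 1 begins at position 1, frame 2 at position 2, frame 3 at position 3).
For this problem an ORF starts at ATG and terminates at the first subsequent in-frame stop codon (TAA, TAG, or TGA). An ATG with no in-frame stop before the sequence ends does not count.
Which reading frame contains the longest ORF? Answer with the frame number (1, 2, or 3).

3

Frame 1: CAT GTG ACC CAA TGA AGC TTT GAT AAG — no ATG→stop ORF.
Frame 2: ATG TGA CCC AAT GAA GCT TTG ATA — ATG at 2, stop TGA at 5 → 6 nt.
Frame 3: TGT GAC CCA ATG AAG CTT TGA TAA — ATG at 12, stop TGA at 21 → 12 nt.
Longest ORF is 12 nt in frame 3 (positions 12–23).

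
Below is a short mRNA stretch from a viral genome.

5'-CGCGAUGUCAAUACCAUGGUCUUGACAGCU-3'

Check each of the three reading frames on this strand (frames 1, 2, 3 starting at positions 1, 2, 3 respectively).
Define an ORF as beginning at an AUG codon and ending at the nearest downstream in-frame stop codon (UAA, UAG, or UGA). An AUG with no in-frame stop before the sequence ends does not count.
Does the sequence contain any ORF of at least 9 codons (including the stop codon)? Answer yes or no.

no

Frame 1: CGC GAU GUC AAU ACC AUG GUC UUG ACA GCU — no AUG→stop ORF.
Frame 2: GCG AUG UCA AUA CCA UGG UCU UGA CAG — AUG at 5, stop UGA at 23 → 21 nt.
Frame 3: CGA UGU CAA UAC CAU GGU CUU GAC AGC — no AUG→stop ORF.
Largest ORF found is 7 codons < 9, so no.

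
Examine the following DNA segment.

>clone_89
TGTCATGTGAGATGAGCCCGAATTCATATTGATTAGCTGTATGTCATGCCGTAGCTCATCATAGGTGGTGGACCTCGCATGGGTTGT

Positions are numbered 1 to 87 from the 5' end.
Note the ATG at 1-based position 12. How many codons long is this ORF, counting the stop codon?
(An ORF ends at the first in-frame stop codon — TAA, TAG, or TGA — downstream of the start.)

Codons from position 12: ATG (12–14), AGC (15–17), CCG (18–20), AAT (21–23), TCA (24–26), TAT (27–29), TGA (30–32).
TGA is the first in-frame stop; that's 7 codons including the stop.

7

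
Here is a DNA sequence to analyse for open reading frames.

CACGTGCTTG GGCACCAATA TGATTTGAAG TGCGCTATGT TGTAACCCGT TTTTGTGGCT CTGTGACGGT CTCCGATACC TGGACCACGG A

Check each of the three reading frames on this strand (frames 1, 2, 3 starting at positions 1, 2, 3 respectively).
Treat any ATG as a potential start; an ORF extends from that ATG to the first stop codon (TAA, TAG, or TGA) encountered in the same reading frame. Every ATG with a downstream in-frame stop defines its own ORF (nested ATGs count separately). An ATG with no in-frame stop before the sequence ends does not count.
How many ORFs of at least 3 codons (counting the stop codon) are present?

2

Frame 1: CAC GTG CTT GGG CAC CAA TAT GAT TTG AAG TGC GCT ATG TTG TAA CCC GTT TTT GTG GCT CTG TGA CGG TCT CCG ATA CCT GGA CCA CGG — ATG at 37, stop TAA at 43 → 9 nt.
Frame 2: ACG TGC TTG GGC ACC AAT ATG ATT TGA AGT GCG CTA TGT TGT AAC CCG TTT TTG TGG CTC TGT GAC GGT CTC CGA TAC CTG GAC CAC GGA — ATG at 20, stop TGA at 26 → 9 nt.
Frame 3: CGT GCT TGG GCA CCA ATA TGA TTT GAA GTG CGC TAT GTT GTA ACC CGT TTT TGT GGC TCT GTG ACG GTC TCC GAT ACC TGG ACC ACG — no ATG→stop ORF.
ORFs ≥ 3 codons: frame 1 37–45 (3 codons), frame 2 20–28 (3 codons). Count = 2.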